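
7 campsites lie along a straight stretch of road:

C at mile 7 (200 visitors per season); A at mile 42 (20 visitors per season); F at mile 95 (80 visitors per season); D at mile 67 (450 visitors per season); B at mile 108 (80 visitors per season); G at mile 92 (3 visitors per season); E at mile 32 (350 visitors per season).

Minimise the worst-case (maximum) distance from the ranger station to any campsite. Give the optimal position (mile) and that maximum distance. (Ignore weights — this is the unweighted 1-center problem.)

The 1-center on a line is the midpoint of the two extreme points: leftmost at 7, rightmost at 108.
Optimal location = (7 + 108)/2 = 57.5; maximum distance = (108 − 7)/2 = 50.5.

location 57.5, max distance 50.5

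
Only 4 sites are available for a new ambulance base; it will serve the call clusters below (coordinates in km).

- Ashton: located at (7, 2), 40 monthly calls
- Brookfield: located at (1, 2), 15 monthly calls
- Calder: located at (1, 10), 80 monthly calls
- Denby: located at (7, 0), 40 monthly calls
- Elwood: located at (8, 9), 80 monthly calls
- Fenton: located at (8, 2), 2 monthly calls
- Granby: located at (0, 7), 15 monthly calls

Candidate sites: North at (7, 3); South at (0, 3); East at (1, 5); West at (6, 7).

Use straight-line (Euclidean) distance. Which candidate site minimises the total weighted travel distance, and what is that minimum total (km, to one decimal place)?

West, total 1386.4 km

Total weighted distance at each candidate:
  North (7, 3): total = 1599.2
  South (0, 3): total = 2050.5
  East (1, 5): total = 1719.5
  West (6, 7): total = 1386.4
Minimum is at West with total 1386.4 km.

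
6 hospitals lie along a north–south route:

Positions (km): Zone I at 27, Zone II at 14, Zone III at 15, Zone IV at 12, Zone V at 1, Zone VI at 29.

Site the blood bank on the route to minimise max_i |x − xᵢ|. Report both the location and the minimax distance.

The 1-center on a line is the midpoint of the two extreme points: leftmost at 1, rightmost at 29.
Optimal location = (1 + 29)/2 = 15; maximum distance = (29 − 1)/2 = 14.

location 15, max distance 14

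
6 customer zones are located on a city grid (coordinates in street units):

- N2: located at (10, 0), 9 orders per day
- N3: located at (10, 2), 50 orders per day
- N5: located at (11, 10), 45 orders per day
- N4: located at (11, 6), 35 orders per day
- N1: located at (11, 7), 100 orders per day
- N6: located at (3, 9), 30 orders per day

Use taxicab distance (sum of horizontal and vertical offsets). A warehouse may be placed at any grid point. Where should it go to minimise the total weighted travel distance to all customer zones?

(11, 7)

Manhattan distance separates: Σwᵢ(|x−xᵢ|+|y−yᵢ|) = Σwᵢ|x−xᵢ| + Σwᵢ|y−yᵢ|, so x and y are optimised independently as 1-D weighted medians.
Total weight W = 269; half = 134.5.
x-coordinate, sorted with cumulative weight:
  x=3 (N6, w=30) cum 30
  x=10 (N2, w=9) cum 39
  x=10 (N3, w=50) cum 89
  x=11 (N5, w=45) cum 134
  x=11 (N4, w=35) cum 169  ← median
  x=11 (N1, w=100) cum 269
⇒ x* = 11
y-coordinate, sorted with cumulative weight:
  y=0 (N2, w=9) cum 9
  y=2 (N3, w=50) cum 59
  y=6 (N4, w=35) cum 94
  y=7 (N1, w=100) cum 194  ← median
  y=9 (N6, w=30) cum 224
  y=10 (N5, w=45) cum 269
⇒ y* = 7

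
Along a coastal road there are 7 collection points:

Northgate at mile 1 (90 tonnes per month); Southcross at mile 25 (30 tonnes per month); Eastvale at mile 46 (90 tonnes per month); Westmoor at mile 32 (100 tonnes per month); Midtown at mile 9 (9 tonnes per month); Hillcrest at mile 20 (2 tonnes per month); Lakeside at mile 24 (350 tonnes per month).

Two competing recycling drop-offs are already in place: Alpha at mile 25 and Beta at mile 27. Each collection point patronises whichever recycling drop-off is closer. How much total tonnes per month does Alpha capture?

The indifferent point is the midpoint (25+27)/2 = 26; collection points left of it (closer to Alpha at 25) go to Alpha, those right go to Beta.
  Northgate at 1 (w=90) → Alpha
  Midtown at 9 (w=9) → Alpha
  Hillcrest at 20 (w=2) → Alpha
  Lakeside at 24 (w=350) → Alpha
  Southcross at 25 (w=30) → Alpha
  Westmoor at 32 (w=100) → Beta
  Eastvale at 46 (w=90) → Beta
Alpha captures 481; Beta captures 190.

481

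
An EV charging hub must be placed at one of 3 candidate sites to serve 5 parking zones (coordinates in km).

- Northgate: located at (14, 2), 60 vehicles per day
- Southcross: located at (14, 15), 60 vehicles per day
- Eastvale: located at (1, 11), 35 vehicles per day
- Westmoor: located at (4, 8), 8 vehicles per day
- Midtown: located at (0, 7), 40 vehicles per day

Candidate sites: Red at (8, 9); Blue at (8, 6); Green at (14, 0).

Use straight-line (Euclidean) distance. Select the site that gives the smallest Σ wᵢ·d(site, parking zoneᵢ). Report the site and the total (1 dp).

Total weighted distance at each candidate:
  Red (8, 9): total = 1679.9
  Blue (8, 6): total = 1741.0
  Green (14, 0): total = 2344.6
Minimum is at Red with total 1679.9 km.

Red, total 1679.9 km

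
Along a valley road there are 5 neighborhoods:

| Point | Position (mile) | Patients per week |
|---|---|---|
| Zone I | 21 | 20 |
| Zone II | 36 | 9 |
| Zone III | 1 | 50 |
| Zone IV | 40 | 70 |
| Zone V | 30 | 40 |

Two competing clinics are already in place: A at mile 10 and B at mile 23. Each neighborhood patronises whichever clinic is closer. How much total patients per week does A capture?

50

The indifferent point is the midpoint (10+23)/2 = 16.5; neighborhoods left of it (closer to A at 10) go to A, those right go to B.
  Zone III at 1 (w=50) → A
  Zone I at 21 (w=20) → B
  Zone V at 30 (w=40) → B
  Zone II at 36 (w=9) → B
  Zone IV at 40 (w=70) → B
A captures 50; B captures 139.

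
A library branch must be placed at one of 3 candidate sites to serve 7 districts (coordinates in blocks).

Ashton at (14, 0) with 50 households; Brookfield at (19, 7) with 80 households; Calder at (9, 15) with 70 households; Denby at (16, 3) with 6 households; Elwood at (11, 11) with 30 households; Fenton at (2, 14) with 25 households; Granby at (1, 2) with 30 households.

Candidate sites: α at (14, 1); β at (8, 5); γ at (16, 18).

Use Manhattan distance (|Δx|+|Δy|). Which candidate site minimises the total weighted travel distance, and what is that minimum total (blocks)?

β, total 3365 blocks

Total weighted distance at each candidate:
  α (14, 1): total = 3719
  β (8, 5): total = 3365
  γ (16, 18): total = 4650
Minimum is at β with total 3365 blocks.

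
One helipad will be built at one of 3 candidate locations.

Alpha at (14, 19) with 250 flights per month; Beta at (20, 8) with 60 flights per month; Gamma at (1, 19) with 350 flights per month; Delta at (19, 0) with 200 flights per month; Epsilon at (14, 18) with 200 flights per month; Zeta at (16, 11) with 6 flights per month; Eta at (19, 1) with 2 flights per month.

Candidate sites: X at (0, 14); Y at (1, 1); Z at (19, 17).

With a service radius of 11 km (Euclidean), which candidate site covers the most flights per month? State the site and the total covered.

Coverage radius r = 11 km; a point is covered iff (Δx)²+(Δy)² ≤ 11² = 121.
  X (0, 14): covers {Gamma} → 350
  Y (1, 1): covers {none} → 0
  Z (19, 17): covers {Alpha, Beta, Epsilon, Zeta} → 516
Maximum coverage at Z: 516 flights per month.

Z, covering 516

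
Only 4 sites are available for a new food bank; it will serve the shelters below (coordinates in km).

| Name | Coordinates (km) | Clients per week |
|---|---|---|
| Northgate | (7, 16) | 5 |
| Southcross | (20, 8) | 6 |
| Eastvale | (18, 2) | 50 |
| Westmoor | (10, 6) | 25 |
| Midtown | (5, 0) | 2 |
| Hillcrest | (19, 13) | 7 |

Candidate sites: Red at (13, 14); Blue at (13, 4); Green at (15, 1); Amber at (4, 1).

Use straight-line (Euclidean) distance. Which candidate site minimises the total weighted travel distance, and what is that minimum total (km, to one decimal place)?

Blue, total 568.5 km

Total weighted distance at each candidate:
  Red (13, 14): total = 1025.4
  Blue (13, 4): total = 568.5
  Green (15, 1): total = 580.1
  Amber (4, 1): total = 1215.6
Minimum is at Blue with total 568.5 km.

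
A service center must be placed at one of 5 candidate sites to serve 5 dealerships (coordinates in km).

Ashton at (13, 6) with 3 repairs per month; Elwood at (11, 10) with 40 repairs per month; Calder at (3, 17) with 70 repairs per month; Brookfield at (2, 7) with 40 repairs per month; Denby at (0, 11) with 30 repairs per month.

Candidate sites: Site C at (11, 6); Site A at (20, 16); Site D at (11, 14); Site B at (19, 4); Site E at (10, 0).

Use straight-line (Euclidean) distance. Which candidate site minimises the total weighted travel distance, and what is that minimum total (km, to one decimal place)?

Total weighted distance at each candidate:
  Site C (11, 6): total = 1842.8
  Site A (20, 16): total = 3084.8
  Site D (11, 14): total = 1580.9
  Site B (19, 4): total = 3160.0
  Site E (10, 0): total = 2580.2
Minimum is at Site D with total 1580.9 km.

Site D, total 1580.9 km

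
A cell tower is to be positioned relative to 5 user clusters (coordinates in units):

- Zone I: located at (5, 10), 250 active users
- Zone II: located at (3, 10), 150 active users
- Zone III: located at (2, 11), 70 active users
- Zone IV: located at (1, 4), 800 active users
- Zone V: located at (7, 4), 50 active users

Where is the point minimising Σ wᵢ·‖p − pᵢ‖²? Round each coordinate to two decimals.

The minimiser of Σwᵢ‖p−pᵢ‖² is the weighted centroid p* = (Σwᵢpᵢ)/(Σwᵢ).
Σwᵢ = 1320.
Σwᵢxᵢ = 250·5 + 150·3 + 70·2 + 800·1 + 50·7 = 2990.
Σwᵢyᵢ = 250·10 + 150·10 + 70·11 + 800·4 + 50·4 = 8170.
x* = 2990/1320 = 2.27, y* = 8170/1320 = 6.19.

(2.27, 6.19)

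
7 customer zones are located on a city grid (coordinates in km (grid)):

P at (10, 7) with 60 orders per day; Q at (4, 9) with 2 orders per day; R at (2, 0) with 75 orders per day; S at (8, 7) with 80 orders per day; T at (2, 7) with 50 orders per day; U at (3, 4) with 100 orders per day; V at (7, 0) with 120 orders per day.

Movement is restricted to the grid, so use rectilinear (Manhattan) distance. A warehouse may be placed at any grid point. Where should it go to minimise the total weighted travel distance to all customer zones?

Manhattan distance separates: Σwᵢ(|x−xᵢ|+|y−yᵢ|) = Σwᵢ|x−xᵢ| + Σwᵢ|y−yᵢ|, so x and y are optimised independently as 1-D weighted medians.
Total weight W = 487; half = 243.5.
x-coordinate, sorted with cumulative weight:
  x=2 (R, w=75) cum 75
  x=2 (T, w=50) cum 125
  x=3 (U, w=100) cum 225
  x=4 (Q, w=2) cum 227
  x=7 (V, w=120) cum 347  ← median
  x=8 (S, w=80) cum 427
  x=10 (P, w=60) cum 487
⇒ x* = 7
y-coordinate, sorted with cumulative weight:
  y=0 (R, w=75) cum 75
  y=0 (V, w=120) cum 195
  y=4 (U, w=100) cum 295  ← median
  y=7 (P, w=60) cum 355
  y=7 (S, w=80) cum 435
  y=7 (T, w=50) cum 485
  y=9 (Q, w=2) cum 487
⇒ y* = 4

(7, 4)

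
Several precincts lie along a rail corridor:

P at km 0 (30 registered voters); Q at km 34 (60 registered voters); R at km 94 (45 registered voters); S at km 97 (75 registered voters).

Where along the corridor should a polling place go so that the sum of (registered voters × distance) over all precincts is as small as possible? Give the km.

For a sum of weighted absolute distances on a line, the optimum is the weighted median (not the mean). Total weight W = 210; half-weight = 105.
Sort by position and accumulate weight:
  km 0 (P, w=30) → cum 30
  km 34 (Q, w=60) → cum 90
  km 94 (R, w=45) → cum 135  ≥ 105 → median here
  km 97 (S, w=75) → cum 210
Optimal location: km 94.

x = 94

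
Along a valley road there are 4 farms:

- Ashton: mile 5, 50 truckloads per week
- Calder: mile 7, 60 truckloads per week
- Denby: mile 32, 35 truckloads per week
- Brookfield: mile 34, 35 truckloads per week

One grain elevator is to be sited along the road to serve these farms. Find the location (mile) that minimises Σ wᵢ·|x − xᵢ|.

For a sum of weighted absolute distances on a line, the optimum is the weighted median (not the mean). Total weight W = 180; half-weight = 90.
Sort by position and accumulate weight:
  mile 5 (Ashton, w=50) → cum 50
  mile 7 (Calder, w=60) → cum 110  ≥ 90 → median here
  mile 32 (Denby, w=35) → cum 145
  mile 34 (Brookfield, w=35) → cum 180
Optimal location: mile 7.

x = 7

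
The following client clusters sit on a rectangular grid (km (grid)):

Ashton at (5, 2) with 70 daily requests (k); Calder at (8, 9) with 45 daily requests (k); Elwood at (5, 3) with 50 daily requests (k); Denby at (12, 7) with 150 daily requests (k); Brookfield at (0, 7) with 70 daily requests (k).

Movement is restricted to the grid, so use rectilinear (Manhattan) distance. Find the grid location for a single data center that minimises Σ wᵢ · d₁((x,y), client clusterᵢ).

Manhattan distance separates: Σwᵢ(|x−xᵢ|+|y−yᵢ|) = Σwᵢ|x−xᵢ| + Σwᵢ|y−yᵢ|, so x and y are optimised independently as 1-D weighted medians.
Total weight W = 385; half = 192.5.
x-coordinate, sorted with cumulative weight:
  x=0 (Brookfield, w=70) cum 70
  x=5 (Ashton, w=70) cum 140
  x=5 (Elwood, w=50) cum 190
  x=8 (Calder, w=45) cum 235  ← median
  x=12 (Denby, w=150) cum 385
⇒ x* = 8
y-coordinate, sorted with cumulative weight:
  y=2 (Ashton, w=70) cum 70
  y=3 (Elwood, w=50) cum 120
  y=7 (Denby, w=150) cum 270  ← median
  y=7 (Brookfield, w=70) cum 340
  y=9 (Calder, w=45) cum 385
⇒ y* = 7

(8, 7)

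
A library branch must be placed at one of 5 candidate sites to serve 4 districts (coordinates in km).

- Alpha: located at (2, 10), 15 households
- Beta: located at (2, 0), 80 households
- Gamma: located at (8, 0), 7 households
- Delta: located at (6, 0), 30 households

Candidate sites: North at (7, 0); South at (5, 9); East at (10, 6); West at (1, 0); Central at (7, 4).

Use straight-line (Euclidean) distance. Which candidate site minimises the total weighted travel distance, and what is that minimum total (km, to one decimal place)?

West, total 429.7 km

Total weighted distance at each candidate:
  North (7, 0): total = 604.7
  South (5, 9): total = 1144.5
  East (10, 6): total = 1194.8
  West (1, 0): total = 429.7
  Central (7, 4): total = 782.0
Minimum is at West with total 429.7 km.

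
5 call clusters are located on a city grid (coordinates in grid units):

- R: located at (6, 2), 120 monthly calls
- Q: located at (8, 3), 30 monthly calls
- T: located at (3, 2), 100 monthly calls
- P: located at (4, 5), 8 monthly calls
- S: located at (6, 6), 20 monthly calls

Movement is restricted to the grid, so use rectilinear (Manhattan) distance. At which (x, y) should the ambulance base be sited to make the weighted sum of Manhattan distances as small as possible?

Manhattan distance separates: Σwᵢ(|x−xᵢ|+|y−yᵢ|) = Σwᵢ|x−xᵢ| + Σwᵢ|y−yᵢ|, so x and y are optimised independently as 1-D weighted medians.
Total weight W = 278; half = 139.
x-coordinate, sorted with cumulative weight:
  x=3 (T, w=100) cum 100
  x=4 (P, w=8) cum 108
  x=6 (R, w=120) cum 228  ← median
  x=6 (S, w=20) cum 248
  x=8 (Q, w=30) cum 278
⇒ x* = 6
y-coordinate, sorted with cumulative weight:
  y=2 (R, w=120) cum 120
  y=2 (T, w=100) cum 220  ← median
  y=3 (Q, w=30) cum 250
  y=5 (P, w=8) cum 258
  y=6 (S, w=20) cum 278
⇒ y* = 2

(6, 2)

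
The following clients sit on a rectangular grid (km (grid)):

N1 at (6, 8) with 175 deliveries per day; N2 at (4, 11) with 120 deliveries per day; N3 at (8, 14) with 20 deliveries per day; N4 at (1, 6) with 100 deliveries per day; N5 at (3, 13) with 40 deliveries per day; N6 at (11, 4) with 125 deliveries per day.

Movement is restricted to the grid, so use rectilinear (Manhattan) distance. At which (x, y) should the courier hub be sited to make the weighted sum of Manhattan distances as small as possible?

Manhattan distance separates: Σwᵢ(|x−xᵢ|+|y−yᵢ|) = Σwᵢ|x−xᵢ| + Σwᵢ|y−yᵢ|, so x and y are optimised independently as 1-D weighted medians.
Total weight W = 580; half = 290.
x-coordinate, sorted with cumulative weight:
  x=1 (N4, w=100) cum 100
  x=3 (N5, w=40) cum 140
  x=4 (N2, w=120) cum 260
  x=6 (N1, w=175) cum 435  ← median
  x=8 (N3, w=20) cum 455
  x=11 (N6, w=125) cum 580
⇒ x* = 6
y-coordinate, sorted with cumulative weight:
  y=4 (N6, w=125) cum 125
  y=6 (N4, w=100) cum 225
  y=8 (N1, w=175) cum 400  ← median
  y=11 (N2, w=120) cum 520
  y=13 (N5, w=40) cum 560
  y=14 (N3, w=20) cum 580
⇒ y* = 8

(6, 8)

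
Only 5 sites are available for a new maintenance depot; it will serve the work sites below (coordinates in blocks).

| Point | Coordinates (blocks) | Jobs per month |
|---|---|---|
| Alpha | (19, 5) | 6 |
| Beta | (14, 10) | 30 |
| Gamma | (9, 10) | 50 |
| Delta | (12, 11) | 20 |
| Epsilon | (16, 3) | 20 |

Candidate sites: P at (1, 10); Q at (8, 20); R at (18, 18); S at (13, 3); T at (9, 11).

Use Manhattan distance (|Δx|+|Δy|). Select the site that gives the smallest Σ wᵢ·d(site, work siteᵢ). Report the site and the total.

Total weighted distance at each candidate:
  P (1, 10): total = 1608
  Q (8, 20): total = 1946
  R (18, 18): total = 1894
  S (13, 3): total = 1078
  T (9, 11): total = 686
Minimum is at T with total 686 blocks.

T, total 686 blocks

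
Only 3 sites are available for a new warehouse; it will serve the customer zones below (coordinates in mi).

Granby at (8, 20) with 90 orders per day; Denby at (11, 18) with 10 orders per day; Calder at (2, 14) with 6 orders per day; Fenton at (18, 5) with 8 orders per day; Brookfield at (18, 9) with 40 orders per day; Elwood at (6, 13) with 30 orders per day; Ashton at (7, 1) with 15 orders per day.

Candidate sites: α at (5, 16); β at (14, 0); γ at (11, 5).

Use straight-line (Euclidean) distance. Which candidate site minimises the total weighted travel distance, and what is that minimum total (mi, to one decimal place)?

α, total 1583.6 mi

Total weighted distance at each candidate:
  α (5, 16): total = 1583.6
  β (14, 0): total = 3181.5
  γ (11, 5): total = 2329.5
Minimum is at α with total 1583.6 mi.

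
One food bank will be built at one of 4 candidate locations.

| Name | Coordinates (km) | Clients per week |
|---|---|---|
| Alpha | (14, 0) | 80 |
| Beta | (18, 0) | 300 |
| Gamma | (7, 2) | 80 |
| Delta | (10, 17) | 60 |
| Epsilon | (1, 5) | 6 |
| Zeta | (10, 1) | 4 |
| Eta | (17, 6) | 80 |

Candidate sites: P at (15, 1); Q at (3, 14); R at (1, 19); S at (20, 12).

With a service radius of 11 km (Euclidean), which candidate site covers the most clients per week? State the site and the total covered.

P, covering 544

Coverage radius r = 11 km; a point is covered iff (Δx)²+(Δy)² ≤ 11² = 121.
  P (15, 1): covers {Alpha, Beta, Gamma, Zeta, Eta} → 544
  Q (3, 14): covers {Delta, Epsilon} → 66
  R (1, 19): covers {Delta} → 60
  S (20, 12): covers {Eta} → 80
Maximum coverage at P: 544 clients per week.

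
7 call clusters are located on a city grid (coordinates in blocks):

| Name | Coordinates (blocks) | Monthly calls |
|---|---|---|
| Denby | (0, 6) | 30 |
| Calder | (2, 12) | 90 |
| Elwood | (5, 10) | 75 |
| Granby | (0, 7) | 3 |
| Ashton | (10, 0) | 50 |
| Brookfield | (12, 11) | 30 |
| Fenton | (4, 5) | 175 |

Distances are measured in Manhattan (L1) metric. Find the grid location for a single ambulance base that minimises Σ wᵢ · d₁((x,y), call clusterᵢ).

Manhattan distance separates: Σwᵢ(|x−xᵢ|+|y−yᵢ|) = Σwᵢ|x−xᵢ| + Σwᵢ|y−yᵢ|, so x and y are optimised independently as 1-D weighted medians.
Total weight W = 453; half = 226.5.
x-coordinate, sorted with cumulative weight:
  x=0 (Denby, w=30) cum 30
  x=0 (Granby, w=3) cum 33
  x=2 (Calder, w=90) cum 123
  x=4 (Fenton, w=175) cum 298  ← median
  x=5 (Elwood, w=75) cum 373
  x=10 (Ashton, w=50) cum 423
  x=12 (Brookfield, w=30) cum 453
⇒ x* = 4
y-coordinate, sorted with cumulative weight:
  y=0 (Ashton, w=50) cum 50
  y=5 (Fenton, w=175) cum 225
  y=6 (Denby, w=30) cum 255  ← median
  y=7 (Granby, w=3) cum 258
  y=10 (Elwood, w=75) cum 333
  y=11 (Brookfield, w=30) cum 363
  y=12 (Calder, w=90) cum 453
⇒ y* = 6

(4, 6)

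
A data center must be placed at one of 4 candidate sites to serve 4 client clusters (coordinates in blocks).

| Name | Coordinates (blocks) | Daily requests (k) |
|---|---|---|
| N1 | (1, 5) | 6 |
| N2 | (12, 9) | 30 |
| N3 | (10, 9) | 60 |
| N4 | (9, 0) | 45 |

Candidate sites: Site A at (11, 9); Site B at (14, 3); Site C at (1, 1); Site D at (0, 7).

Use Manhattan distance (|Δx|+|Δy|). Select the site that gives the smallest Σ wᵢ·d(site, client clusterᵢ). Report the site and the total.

Site A, total 669 blocks

Total weighted distance at each candidate:
  Site A (11, 9): total = 669
  Site B (14, 3): total = 1290
  Site C (1, 1): total = 2019
  Site D (0, 7): total = 1878
Minimum is at Site A with total 669 blocks.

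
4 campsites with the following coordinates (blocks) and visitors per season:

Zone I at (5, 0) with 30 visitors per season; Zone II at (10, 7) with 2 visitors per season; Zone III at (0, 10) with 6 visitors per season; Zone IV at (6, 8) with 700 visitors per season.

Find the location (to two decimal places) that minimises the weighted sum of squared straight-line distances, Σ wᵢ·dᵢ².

The minimiser of Σwᵢ‖p−pᵢ‖² is the weighted centroid p* = (Σwᵢpᵢ)/(Σwᵢ).
Σwᵢ = 738.
Σwᵢxᵢ = 30·5 + 2·10 + 6·0 + 700·6 = 4370.
Σwᵢyᵢ = 30·0 + 2·7 + 6·10 + 700·8 = 5674.
x* = 4370/738 = 5.92, y* = 5674/738 = 7.69.

(5.92, 7.69)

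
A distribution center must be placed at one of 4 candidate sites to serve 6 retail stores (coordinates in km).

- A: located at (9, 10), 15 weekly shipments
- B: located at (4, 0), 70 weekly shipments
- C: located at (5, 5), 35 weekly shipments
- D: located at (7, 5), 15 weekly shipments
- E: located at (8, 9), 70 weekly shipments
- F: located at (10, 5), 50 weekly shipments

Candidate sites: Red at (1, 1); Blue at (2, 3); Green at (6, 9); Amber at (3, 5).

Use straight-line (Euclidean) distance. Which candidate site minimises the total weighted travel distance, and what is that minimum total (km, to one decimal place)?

Total weighted distance at each candidate:
  Red (1, 1): total = 1944.7
  Blue (2, 3): total = 1614.1
  Green (6, 9): total = 1321.8
  Amber (3, 5): total = 1402.3
Minimum is at Green with total 1321.8 km.

Green, total 1321.8 km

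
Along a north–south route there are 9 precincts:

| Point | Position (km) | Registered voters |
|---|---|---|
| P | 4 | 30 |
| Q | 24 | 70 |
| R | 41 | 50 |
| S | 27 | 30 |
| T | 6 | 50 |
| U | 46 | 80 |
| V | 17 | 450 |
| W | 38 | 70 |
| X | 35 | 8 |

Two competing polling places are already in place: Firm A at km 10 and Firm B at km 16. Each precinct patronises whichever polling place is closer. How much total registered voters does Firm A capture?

The indifferent point is the midpoint (10+16)/2 = 13; precincts left of it (closer to Firm A at 10) go to Firm A, those right go to Firm B.
  P at 4 (w=30) → Firm A
  T at 6 (w=50) → Firm A
  V at 17 (w=450) → Firm B
  Q at 24 (w=70) → Firm B
  S at 27 (w=30) → Firm B
  X at 35 (w=8) → Firm B
  W at 38 (w=70) → Firm B
  R at 41 (w=50) → Firm B
  U at 46 (w=80) → Firm B
Firm A captures 80; Firm B captures 758.

80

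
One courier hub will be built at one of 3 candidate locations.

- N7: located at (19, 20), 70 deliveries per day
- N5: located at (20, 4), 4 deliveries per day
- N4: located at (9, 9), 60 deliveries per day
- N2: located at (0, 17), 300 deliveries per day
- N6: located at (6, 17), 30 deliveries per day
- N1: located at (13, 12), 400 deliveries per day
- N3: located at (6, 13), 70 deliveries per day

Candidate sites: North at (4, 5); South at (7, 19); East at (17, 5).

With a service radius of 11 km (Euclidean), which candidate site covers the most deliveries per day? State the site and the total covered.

South, covering 860

Coverage radius r = 11 km; a point is covered iff (Δx)²+(Δy)² ≤ 11² = 121.
  North (4, 5): covers {N4, N3} → 130
  South (7, 19): covers {N4, N2, N6, N1, N3} → 860
  East (17, 5): covers {N5, N4, N1} → 464
Maximum coverage at South: 860 deliveries per day.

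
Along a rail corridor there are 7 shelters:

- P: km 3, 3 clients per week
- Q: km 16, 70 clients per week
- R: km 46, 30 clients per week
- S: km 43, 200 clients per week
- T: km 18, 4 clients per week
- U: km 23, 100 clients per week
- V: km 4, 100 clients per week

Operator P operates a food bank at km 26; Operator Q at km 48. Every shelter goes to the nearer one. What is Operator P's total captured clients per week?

The indifferent point is the midpoint (26+48)/2 = 37; shelters left of it (closer to Operator P at 26) go to Operator P, those right go to Operator Q.
  P at 3 (w=3) → Operator P
  V at 4 (w=100) → Operator P
  Q at 16 (w=70) → Operator P
  T at 18 (w=4) → Operator P
  U at 23 (w=100) → Operator P
  S at 43 (w=200) → Operator Q
  R at 46 (w=30) → Operator Q
Operator P captures 277; Operator Q captures 230.

277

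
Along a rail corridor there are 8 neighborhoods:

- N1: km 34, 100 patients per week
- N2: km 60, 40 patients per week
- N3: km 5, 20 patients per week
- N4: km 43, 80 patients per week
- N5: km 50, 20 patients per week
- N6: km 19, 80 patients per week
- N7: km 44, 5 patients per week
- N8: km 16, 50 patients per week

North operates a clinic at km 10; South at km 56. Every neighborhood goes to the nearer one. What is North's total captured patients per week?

The indifferent point is the midpoint (10+56)/2 = 33; neighborhoods left of it (closer to North at 10) go to North, those right go to South.
  N3 at 5 (w=20) → North
  N8 at 16 (w=50) → North
  N6 at 19 (w=80) → North
  N1 at 34 (w=100) → South
  N4 at 43 (w=80) → South
  N7 at 44 (w=5) → South
  N5 at 50 (w=20) → South
  N2 at 60 (w=40) → South
North captures 150; South captures 245.

150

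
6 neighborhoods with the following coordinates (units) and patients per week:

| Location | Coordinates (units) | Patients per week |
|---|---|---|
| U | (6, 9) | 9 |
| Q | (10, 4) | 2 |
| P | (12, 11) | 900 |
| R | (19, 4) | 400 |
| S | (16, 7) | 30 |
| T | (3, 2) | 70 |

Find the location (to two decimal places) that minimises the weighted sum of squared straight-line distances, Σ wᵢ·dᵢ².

The minimiser of Σwᵢ‖p−pᵢ‖² is the weighted centroid p* = (Σwᵢpᵢ)/(Σwᵢ).
Σwᵢ = 1411.
Σwᵢxᵢ = 9·6 + 2·10 + 900·12 + 400·19 + 30·16 + 70·3 = 19164.
Σwᵢyᵢ = 9·9 + 2·4 + 900·11 + 400·4 + 30·7 + 70·2 = 11939.
x* = 19164/1411 = 13.58, y* = 11939/1411 = 8.46.

(13.58, 8.46)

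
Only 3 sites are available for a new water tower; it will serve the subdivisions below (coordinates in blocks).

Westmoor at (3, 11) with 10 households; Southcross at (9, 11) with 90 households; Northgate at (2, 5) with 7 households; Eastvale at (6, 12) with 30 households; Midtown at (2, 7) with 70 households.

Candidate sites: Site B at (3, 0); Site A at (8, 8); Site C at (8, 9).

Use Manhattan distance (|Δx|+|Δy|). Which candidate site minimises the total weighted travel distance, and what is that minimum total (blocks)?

Site C, total 1120 blocks

Total weighted distance at each candidate:
  Site B (3, 0): total = 2692
  Site A (8, 8): total = 1173
  Site C (8, 9): total = 1120
Minimum is at Site C with total 1120 blocks.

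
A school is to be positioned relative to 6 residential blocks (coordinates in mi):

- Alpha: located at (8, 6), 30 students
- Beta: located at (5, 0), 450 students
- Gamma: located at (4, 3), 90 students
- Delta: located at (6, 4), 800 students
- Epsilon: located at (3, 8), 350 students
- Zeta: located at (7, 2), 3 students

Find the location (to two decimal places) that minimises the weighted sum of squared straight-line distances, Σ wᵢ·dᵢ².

(5.06, 3.75)

The minimiser of Σwᵢ‖p−pᵢ‖² is the weighted centroid p* = (Σwᵢpᵢ)/(Σwᵢ).
Σwᵢ = 1723.
Σwᵢxᵢ = 30·8 + 450·5 + 90·4 + 800·6 + 350·3 + 3·7 = 8721.
Σwᵢyᵢ = 30·6 + 450·0 + 90·3 + 800·4 + 350·8 + 3·2 = 6456.
x* = 8721/1723 = 5.06, y* = 6456/1723 = 3.75.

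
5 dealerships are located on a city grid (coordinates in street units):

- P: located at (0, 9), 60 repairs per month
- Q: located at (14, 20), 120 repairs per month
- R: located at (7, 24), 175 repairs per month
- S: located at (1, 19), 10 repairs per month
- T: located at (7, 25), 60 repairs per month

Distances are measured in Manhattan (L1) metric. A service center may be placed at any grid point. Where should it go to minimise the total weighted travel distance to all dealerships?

(7, 24)

Manhattan distance separates: Σwᵢ(|x−xᵢ|+|y−yᵢ|) = Σwᵢ|x−xᵢ| + Σwᵢ|y−yᵢ|, so x and y are optimised independently as 1-D weighted medians.
Total weight W = 425; half = 212.5.
x-coordinate, sorted with cumulative weight:
  x=0 (P, w=60) cum 60
  x=1 (S, w=10) cum 70
  x=7 (R, w=175) cum 245  ← median
  x=7 (T, w=60) cum 305
  x=14 (Q, w=120) cum 425
⇒ x* = 7
y-coordinate, sorted with cumulative weight:
  y=9 (P, w=60) cum 60
  y=19 (S, w=10) cum 70
  y=20 (Q, w=120) cum 190
  y=24 (R, w=175) cum 365  ← median
  y=25 (T, w=60) cum 425
⇒ y* = 24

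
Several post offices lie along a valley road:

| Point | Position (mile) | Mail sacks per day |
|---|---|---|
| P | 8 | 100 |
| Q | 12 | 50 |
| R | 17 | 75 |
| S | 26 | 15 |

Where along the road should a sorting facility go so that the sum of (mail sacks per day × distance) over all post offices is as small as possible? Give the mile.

For a sum of weighted absolute distances on a line, the optimum is the weighted median (not the mean). Total weight W = 240; half-weight = 120.
Sort by position and accumulate weight:
  mile 8 (P, w=100) → cum 100
  mile 12 (Q, w=50) → cum 150  ≥ 120 → median here
  mile 17 (R, w=75) → cum 225
  mile 26 (S, w=15) → cum 240
Optimal location: mile 12.

x = 12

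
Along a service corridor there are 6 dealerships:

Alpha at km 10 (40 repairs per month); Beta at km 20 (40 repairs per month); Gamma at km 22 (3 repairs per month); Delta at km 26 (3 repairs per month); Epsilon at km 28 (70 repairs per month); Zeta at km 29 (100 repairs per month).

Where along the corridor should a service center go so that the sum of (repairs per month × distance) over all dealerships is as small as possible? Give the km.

For a sum of weighted absolute distances on a line, the optimum is the weighted median (not the mean). Total weight W = 256; half-weight = 128.
Sort by position and accumulate weight:
  km 10 (Alpha, w=40) → cum 40
  km 20 (Beta, w=40) → cum 80
  km 22 (Gamma, w=3) → cum 83
  km 26 (Delta, w=3) → cum 86
  km 28 (Epsilon, w=70) → cum 156  ≥ 128 → median here
  km 29 (Zeta, w=100) → cum 256
Optimal location: km 28.

x = 28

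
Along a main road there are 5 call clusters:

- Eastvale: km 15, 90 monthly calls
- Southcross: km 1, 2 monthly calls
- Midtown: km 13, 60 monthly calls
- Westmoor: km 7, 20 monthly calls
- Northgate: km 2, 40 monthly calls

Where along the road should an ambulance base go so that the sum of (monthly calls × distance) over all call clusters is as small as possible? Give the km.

x = 13

For a sum of weighted absolute distances on a line, the optimum is the weighted median (not the mean). Total weight W = 212; half-weight = 106.
Sort by position and accumulate weight:
  km 1 (Southcross, w=2) → cum 2
  km 2 (Northgate, w=40) → cum 42
  km 7 (Westmoor, w=20) → cum 62
  km 13 (Midtown, w=60) → cum 122  ≥ 106 → median here
  km 15 (Eastvale, w=90) → cum 212
Optimal location: km 13.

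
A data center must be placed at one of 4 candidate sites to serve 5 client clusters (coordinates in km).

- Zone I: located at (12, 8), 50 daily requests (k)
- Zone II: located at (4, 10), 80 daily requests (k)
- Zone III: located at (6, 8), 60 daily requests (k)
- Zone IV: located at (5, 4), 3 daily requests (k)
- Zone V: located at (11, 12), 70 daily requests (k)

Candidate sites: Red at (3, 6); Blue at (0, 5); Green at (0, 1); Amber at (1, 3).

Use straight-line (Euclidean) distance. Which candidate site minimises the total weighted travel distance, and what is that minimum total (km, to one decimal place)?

Red, total 1715.6 km

Total weighted distance at each candidate:
  Red (3, 6): total = 1715.6
  Blue (0, 5): total = 2461.2
  Green (0, 1): total = 3142.1
  Amber (1, 3): total = 2591.8
Minimum is at Red with total 1715.6 km.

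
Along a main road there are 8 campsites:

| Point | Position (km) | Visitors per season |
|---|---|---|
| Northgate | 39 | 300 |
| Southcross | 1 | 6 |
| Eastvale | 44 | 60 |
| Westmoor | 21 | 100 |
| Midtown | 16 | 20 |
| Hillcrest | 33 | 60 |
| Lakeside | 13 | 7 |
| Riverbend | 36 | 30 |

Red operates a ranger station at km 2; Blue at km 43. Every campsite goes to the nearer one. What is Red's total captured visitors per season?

133

The indifferent point is the midpoint (2+43)/2 = 22.5; campsites left of it (closer to Red at 2) go to Red, those right go to Blue.
  Southcross at 1 (w=6) → Red
  Lakeside at 13 (w=7) → Red
  Midtown at 16 (w=20) → Red
  Westmoor at 21 (w=100) → Red
  Hillcrest at 33 (w=60) → Blue
  Riverbend at 36 (w=30) → Blue
  Northgate at 39 (w=300) → Blue
  Eastvale at 44 (w=60) → Blue
Red captures 133; Blue captures 450.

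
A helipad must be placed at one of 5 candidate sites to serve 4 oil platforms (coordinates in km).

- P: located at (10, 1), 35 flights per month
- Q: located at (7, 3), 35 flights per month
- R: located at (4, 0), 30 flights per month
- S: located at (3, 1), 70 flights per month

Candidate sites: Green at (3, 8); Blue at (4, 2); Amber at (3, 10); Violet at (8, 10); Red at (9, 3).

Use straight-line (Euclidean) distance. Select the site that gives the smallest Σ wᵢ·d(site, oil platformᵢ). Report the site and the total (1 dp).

Total weighted distance at each candidate:
  Green (3, 8): total = 1302.5
  Blue (4, 2): total = 482.6
  Amber (3, 10): total = 1612.7
  Violet (8, 10): total = 1614.0
  Red (9, 3): total = 765.9
Minimum is at Blue with total 482.6 km.

Blue, total 482.6 km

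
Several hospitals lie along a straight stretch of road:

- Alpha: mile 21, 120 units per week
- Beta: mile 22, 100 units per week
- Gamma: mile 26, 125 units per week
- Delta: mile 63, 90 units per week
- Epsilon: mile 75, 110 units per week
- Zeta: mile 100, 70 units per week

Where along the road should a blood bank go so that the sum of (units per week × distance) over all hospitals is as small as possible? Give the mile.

x = 26

For a sum of weighted absolute distances on a line, the optimum is the weighted median (not the mean). Total weight W = 615; half-weight = 307.5.
Sort by position and accumulate weight:
  mile 21 (Alpha, w=120) → cum 120
  mile 22 (Beta, w=100) → cum 220
  mile 26 (Gamma, w=125) → cum 345  ≥ 307.5 → median here
  mile 63 (Delta, w=90) → cum 435
  mile 75 (Epsilon, w=110) → cum 545
  mile 100 (Zeta, w=70) → cum 615
Optimal location: mile 26.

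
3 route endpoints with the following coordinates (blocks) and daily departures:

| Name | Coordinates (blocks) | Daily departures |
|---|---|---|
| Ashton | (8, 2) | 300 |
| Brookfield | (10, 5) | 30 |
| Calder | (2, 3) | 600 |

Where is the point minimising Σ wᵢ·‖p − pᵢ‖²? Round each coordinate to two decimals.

(4.19, 2.74)

The minimiser of Σwᵢ‖p−pᵢ‖² is the weighted centroid p* = (Σwᵢpᵢ)/(Σwᵢ).
Σwᵢ = 930.
Σwᵢxᵢ = 300·8 + 30·10 + 600·2 = 3900.
Σwᵢyᵢ = 300·2 + 30·5 + 600·3 = 2550.
x* = 3900/930 = 4.19, y* = 2550/930 = 2.74.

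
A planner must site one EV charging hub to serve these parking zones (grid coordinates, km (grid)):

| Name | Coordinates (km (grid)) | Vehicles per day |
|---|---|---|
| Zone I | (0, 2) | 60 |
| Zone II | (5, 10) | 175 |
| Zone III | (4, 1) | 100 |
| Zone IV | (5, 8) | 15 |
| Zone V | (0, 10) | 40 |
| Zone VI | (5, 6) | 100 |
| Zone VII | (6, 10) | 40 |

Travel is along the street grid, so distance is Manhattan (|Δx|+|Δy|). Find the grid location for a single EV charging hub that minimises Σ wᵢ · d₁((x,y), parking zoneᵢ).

Manhattan distance separates: Σwᵢ(|x−xᵢ|+|y−yᵢ|) = Σwᵢ|x−xᵢ| + Σwᵢ|y−yᵢ|, so x and y are optimised independently as 1-D weighted medians.
Total weight W = 530; half = 265.
x-coordinate, sorted with cumulative weight:
  x=0 (Zone I, w=60) cum 60
  x=0 (Zone V, w=40) cum 100
  x=4 (Zone III, w=100) cum 200
  x=5 (Zone II, w=175) cum 375  ← median
  x=5 (Zone IV, w=15) cum 390
  x=5 (Zone VI, w=100) cum 490
  x=6 (Zone VII, w=40) cum 530
⇒ x* = 5
y-coordinate, sorted with cumulative weight:
  y=1 (Zone III, w=100) cum 100
  y=2 (Zone I, w=60) cum 160
  y=6 (Zone VI, w=100) cum 260
  y=8 (Zone IV, w=15) cum 275  ← median
  y=10 (Zone II, w=175) cum 450
  y=10 (Zone V, w=40) cum 490
  y=10 (Zone VII, w=40) cum 530
⇒ y* = 8

(5, 8)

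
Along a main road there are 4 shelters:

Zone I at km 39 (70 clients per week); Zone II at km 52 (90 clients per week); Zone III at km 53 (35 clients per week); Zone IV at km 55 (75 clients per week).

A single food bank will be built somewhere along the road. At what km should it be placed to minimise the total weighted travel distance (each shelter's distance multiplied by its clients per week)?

x = 52

For a sum of weighted absolute distances on a line, the optimum is the weighted median (not the mean). Total weight W = 270; half-weight = 135.
Sort by position and accumulate weight:
  km 39 (Zone I, w=70) → cum 70
  km 52 (Zone II, w=90) → cum 160  ≥ 135 → median here
  km 53 (Zone III, w=35) → cum 195
  km 55 (Zone IV, w=75) → cum 270
Optimal location: km 52.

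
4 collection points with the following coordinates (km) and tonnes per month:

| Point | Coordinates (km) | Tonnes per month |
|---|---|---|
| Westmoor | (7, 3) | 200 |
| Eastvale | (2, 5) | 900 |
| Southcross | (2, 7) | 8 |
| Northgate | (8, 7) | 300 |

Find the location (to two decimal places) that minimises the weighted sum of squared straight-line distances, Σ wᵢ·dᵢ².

(3.99, 5.15)

The minimiser of Σwᵢ‖p−pᵢ‖² is the weighted centroid p* = (Σwᵢpᵢ)/(Σwᵢ).
Σwᵢ = 1408.
Σwᵢxᵢ = 200·7 + 900·2 + 8·2 + 300·8 = 5616.
Σwᵢyᵢ = 200·3 + 900·5 + 8·7 + 300·7 = 7256.
x* = 5616/1408 = 3.99, y* = 7256/1408 = 5.15.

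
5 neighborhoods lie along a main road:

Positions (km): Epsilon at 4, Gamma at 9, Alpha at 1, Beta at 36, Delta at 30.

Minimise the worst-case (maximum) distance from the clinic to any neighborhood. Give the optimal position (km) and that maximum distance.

The 1-center on a line is the midpoint of the two extreme points: leftmost at 1, rightmost at 36.
Optimal location = (1 + 36)/2 = 18.5; maximum distance = (36 − 1)/2 = 17.5.

location 18.5, max distance 17.5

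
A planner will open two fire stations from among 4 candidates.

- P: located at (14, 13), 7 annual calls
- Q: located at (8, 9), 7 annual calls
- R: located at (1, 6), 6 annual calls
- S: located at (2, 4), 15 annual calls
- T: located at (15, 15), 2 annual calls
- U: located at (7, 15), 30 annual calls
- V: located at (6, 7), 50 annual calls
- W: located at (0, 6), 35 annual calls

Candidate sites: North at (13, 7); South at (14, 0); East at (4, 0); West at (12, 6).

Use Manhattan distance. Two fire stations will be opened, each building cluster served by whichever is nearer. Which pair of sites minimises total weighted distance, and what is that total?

Evaluate every pair (each demand assigned to the nearer of the two):
  {North, East}: total = 1382
  {East, West}: total = 1400
  {North, West}: total = 1554
  {South, West}: total = 1572
  {North, South}: total = 1666
  {South, East}: total = 1698
Best pair: {North, East} with total 1382.

{North, East}, total 1382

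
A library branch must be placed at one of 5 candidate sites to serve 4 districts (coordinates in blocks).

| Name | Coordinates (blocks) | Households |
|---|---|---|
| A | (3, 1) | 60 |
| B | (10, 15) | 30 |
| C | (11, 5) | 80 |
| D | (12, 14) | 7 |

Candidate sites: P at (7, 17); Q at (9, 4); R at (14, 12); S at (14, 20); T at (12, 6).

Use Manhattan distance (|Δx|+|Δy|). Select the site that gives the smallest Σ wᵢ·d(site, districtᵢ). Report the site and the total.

Total weighted distance at each candidate:
  P (7, 17): total = 2686
  Q (9, 4): total = 1231
  R (14, 12): total = 2358
  S (14, 20): total = 3566
  T (12, 6): total = 1386
Minimum is at Q with total 1231 blocks.

Q, total 1231 blocks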